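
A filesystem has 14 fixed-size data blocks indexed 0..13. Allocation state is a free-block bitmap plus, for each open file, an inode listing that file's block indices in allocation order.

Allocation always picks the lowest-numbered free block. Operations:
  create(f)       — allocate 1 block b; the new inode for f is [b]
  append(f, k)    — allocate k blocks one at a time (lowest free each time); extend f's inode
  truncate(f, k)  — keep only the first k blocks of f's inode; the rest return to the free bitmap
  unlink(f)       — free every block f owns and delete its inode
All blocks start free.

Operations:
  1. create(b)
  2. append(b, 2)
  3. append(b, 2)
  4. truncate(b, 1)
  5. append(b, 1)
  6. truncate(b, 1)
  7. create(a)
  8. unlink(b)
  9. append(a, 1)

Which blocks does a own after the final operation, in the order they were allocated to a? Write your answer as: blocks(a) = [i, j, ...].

  1. create(b)  ⇒  F.............  {b→[0]}
  2. append(b, 2)  ⇒  FFF...........  {b→[0, 1, 2]}
  3. append(b, 2)  ⇒  FFFFF.........  {b→[0, 1, 2, 3, 4]}
  4. truncate(b, 1)  ⇒  F.............  {b→[0]}
  5. append(b, 1)  ⇒  FF............  {b→[0, 1]}
  6. truncate(b, 1)  ⇒  F.............  {b→[0]}
  7. create(a)  ⇒  FF............  {a→[1]; b→[0]}
  8. unlink(b)  ⇒  .F............  {a→[1]}
  9. append(a, 1)  ⇒  FF............  {a→[1, 0]}

blocks(a) = [1, 0]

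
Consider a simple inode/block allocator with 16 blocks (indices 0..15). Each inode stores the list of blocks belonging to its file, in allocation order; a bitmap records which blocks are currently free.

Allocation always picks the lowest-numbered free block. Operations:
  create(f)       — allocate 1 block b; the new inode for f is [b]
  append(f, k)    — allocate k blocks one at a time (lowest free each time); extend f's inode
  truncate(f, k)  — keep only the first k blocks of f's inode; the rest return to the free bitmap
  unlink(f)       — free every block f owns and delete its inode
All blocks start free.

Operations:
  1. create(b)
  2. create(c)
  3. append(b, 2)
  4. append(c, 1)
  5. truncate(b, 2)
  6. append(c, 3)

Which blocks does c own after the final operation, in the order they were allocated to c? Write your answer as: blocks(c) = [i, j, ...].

blocks(c) = [1, 4, 3, 5, 6]

  1. create(b)  ⇒  F...............  {b→[0]}
  2. create(c)  ⇒  FF..............  {b→[0]; c→[1]}
  3. append(b, 2)  ⇒  FFFF............  {b→[0, 2, 3]; c→[1]}
  4. append(c, 1)  ⇒  FFFFF...........  {b→[0, 2, 3]; c→[1, 4]}
  5. truncate(b, 2)  ⇒  FFF.F...........  {b→[0, 2]; c→[1, 4]}
  6. append(c, 3)  ⇒  FFFFFFF.........  {b→[0, 2]; c→[1, 4, 3, 5, 6]}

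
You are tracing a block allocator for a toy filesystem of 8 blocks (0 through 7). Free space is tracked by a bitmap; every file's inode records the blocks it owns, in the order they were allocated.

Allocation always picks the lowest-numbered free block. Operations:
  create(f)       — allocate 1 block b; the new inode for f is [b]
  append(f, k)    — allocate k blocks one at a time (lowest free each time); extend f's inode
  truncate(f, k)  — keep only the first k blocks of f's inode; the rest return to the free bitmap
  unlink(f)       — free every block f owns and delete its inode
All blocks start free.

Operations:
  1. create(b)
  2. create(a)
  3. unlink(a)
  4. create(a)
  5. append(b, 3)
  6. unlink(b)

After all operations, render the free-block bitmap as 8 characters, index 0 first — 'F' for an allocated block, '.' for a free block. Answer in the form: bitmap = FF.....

  1. create(b)  ⇒  F.......  {b→[0]}
  2. create(a)  ⇒  FF......  {a→[1]; b→[0]}
  3. unlink(a)  ⇒  F.......  {b→[0]}
  4. create(a)  ⇒  FF......  {a→[1]; b→[0]}
  5. append(b, 3)  ⇒  FFFFF...  {a→[1]; b→[0, 2, 3, 4]}
  6. unlink(b)  ⇒  .F......  {a→[1]}

bitmap = .F......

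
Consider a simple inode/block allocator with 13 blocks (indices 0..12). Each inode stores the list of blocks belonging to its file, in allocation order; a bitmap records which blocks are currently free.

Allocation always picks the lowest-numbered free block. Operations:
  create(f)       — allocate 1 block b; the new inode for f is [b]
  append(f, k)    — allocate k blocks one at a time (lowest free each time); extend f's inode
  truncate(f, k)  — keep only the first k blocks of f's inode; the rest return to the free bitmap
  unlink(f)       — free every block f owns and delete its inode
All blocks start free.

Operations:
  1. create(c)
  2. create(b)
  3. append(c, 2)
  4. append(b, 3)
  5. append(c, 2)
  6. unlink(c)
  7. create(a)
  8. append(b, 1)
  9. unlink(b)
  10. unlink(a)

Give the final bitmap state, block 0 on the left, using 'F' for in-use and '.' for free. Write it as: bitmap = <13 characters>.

bitmap = .............

create(c): bitmap=F............ | c=[0]
create(b): bitmap=FF........... | b=[1] c=[0]
append(c, 2): bitmap=FFFF......... | b=[1] c=[0, 2, 3]
append(b, 3): bitmap=FFFFFFF...... | b=[1, 4, 5, 6] c=[0, 2, 3]
append(c, 2): bitmap=FFFFFFFFF.... | b=[1, 4, 5, 6] c=[0, 2, 3, 7, 8]
unlink(c): bitmap=.F..FFF...... | b=[1, 4, 5, 6]
create(a): bitmap=FF..FFF...... | a=[0] b=[1, 4, 5, 6]
append(b, 1): bitmap=FFF.FFF...... | a=[0] b=[1, 4, 5, 6, 2]
unlink(b): bitmap=F............ | a=[0]
unlink(a): bitmap=............. | 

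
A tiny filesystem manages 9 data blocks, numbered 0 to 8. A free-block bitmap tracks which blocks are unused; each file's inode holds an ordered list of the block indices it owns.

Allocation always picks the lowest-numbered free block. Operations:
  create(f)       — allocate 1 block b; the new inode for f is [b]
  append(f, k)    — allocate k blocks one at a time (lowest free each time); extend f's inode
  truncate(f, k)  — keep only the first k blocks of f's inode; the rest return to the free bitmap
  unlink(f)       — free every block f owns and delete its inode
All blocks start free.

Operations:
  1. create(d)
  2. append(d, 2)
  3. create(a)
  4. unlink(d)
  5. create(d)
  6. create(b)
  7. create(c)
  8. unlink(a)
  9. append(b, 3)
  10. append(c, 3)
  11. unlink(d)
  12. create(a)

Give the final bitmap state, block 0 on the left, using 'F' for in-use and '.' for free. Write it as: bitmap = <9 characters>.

bitmap = FFFFFFFFF

create(d): bitmap=F........ | d=[0]
append(d, 2): bitmap=FFF...... | d=[0, 1, 2]
create(a): bitmap=FFFF..... | a=[3] d=[0, 1, 2]
unlink(d): bitmap=...F..... | a=[3]
create(d): bitmap=F..F..... | a=[3] d=[0]
create(b): bitmap=FF.F..... | a=[3] b=[1] d=[0]
create(c): bitmap=FFFF..... | a=[3] b=[1] c=[2] d=[0]
unlink(a): bitmap=FFF...... | b=[1] c=[2] d=[0]
append(b, 3): bitmap=FFFFFF... | b=[1, 3, 4, 5] c=[2] d=[0]
append(c, 3): bitmap=FFFFFFFFF | b=[1, 3, 4, 5] c=[2, 6, 7, 8] d=[0]
unlink(d): bitmap=.FFFFFFFF | b=[1, 3, 4, 5] c=[2, 6, 7, 8]
create(a): bitmap=FFFFFFFFF | a=[0] b=[1, 3, 4, 5] c=[2, 6, 7, 8]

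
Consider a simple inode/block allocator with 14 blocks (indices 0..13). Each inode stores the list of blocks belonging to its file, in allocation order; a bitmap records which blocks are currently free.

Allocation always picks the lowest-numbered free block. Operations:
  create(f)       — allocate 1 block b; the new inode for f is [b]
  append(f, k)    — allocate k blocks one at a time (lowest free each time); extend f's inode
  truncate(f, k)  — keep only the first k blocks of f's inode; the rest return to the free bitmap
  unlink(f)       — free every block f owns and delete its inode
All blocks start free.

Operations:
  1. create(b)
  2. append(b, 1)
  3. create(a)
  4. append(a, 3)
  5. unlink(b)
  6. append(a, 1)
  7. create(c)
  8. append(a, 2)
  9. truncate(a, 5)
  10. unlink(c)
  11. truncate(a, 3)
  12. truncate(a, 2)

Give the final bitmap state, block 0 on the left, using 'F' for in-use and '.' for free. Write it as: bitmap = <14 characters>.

[1] create(b) — b=0 (map F.............)
[2] append(b, 1) — b=0,1 (map FF............)
[3] create(a) — a=2 b=0,1 (map FFF...........)
[4] append(a, 3) — a=2,3,4,5 b=0,1 (map FFFFFF........)
[5] unlink(b) — a=2,3,4,5 (map ..FFFF........)
[6] append(a, 1) — a=2,3,4,5,0 (map F.FFFF........)
[7] create(c) — a=2,3,4,5,0 c=1 (map FFFFFF........)
[8] append(a, 2) — a=2,3,4,5,0,6,7 c=1 (map FFFFFFFF......)
[9] truncate(a, 5) — a=2,3,4,5,0 c=1 (map FFFFFF........)
[10] unlink(c) — a=2,3,4,5,0 (map F.FFFF........)
[11] truncate(a, 3) — a=2,3,4 (map ..FFF.........)
[12] truncate(a, 2) — a=2,3 (map ..FF..........)

bitmap = ..FF..........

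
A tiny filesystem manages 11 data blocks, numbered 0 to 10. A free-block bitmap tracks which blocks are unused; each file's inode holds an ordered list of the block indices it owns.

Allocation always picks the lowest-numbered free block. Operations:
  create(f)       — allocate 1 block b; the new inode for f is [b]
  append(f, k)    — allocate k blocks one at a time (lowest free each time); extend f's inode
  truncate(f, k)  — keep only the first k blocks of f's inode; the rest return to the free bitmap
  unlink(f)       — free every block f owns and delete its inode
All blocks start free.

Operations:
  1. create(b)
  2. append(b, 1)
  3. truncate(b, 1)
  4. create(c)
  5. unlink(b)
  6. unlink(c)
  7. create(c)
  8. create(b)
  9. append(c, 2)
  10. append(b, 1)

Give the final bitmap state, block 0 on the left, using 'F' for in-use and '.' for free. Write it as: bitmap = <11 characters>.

bitmap = FFFFF......

create(b): bitmap=F.......... | b=[0]
append(b, 1): bitmap=FF......... | b=[0, 1]
truncate(b, 1): bitmap=F.......... | b=[0]
create(c): bitmap=FF......... | b=[0] c=[1]
unlink(b): bitmap=.F......... | c=[1]
unlink(c): bitmap=........... | 
create(c): bitmap=F.......... | c=[0]
create(b): bitmap=FF......... | b=[1] c=[0]
append(c, 2): bitmap=FFFF....... | b=[1] c=[0, 2, 3]
append(b, 1): bitmap=FFFFF...... | b=[1, 4] c=[0, 2, 3]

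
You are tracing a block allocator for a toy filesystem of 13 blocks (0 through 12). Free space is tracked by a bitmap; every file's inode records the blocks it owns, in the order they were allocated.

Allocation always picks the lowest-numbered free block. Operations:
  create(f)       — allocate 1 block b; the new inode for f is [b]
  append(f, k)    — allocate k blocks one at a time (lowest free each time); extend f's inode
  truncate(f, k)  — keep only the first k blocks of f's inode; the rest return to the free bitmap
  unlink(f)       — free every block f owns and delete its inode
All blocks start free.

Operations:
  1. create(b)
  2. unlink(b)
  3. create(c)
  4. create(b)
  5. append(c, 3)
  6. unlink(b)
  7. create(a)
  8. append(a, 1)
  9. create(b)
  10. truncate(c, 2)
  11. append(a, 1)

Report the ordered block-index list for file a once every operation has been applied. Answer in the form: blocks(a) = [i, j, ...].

  1. create(b)  ⇒  F............  {b→[0]}
  2. unlink(b)  ⇒  .............  {}
  3. create(c)  ⇒  F............  {c→[0]}
  4. create(b)  ⇒  FF...........  {b→[1]; c→[0]}
  5. append(c, 3)  ⇒  FFFFF........  {b→[1]; c→[0, 2, 3, 4]}
  6. unlink(b)  ⇒  F.FFF........  {c→[0, 2, 3, 4]}
  7. create(a)  ⇒  FFFFF........  {a→[1]; c→[0, 2, 3, 4]}
  8. append(a, 1)  ⇒  FFFFFF.......  {a→[1, 5]; c→[0, 2, 3, 4]}
  9. create(b)  ⇒  FFFFFFF......  {a→[1, 5]; b→[6]; c→[0, 2, 3, 4]}
  10. truncate(c, 2)  ⇒  FFF..FF......  {a→[1, 5]; b→[6]; c→[0, 2]}
  11. append(a, 1)  ⇒  FFFF.FF......  {a→[1, 5, 3]; b→[6]; c→[0, 2]}

blocks(a) = [1, 5, 3]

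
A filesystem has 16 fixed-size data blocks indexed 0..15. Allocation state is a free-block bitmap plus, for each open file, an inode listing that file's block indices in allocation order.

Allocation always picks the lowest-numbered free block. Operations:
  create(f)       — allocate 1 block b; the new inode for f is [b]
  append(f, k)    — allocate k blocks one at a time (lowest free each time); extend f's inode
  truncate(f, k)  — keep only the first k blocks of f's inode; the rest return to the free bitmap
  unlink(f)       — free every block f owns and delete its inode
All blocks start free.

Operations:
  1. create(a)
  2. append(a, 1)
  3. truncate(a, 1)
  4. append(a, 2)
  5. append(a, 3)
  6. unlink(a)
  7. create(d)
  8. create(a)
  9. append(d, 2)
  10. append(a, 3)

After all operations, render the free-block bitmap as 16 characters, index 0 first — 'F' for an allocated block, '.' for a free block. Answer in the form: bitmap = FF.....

bitmap = FFFFFFF.........

[1] create(a) — a=0 (map F...............)
[2] append(a, 1) — a=0,1 (map FF..............)
[3] truncate(a, 1) — a=0 (map F...............)
[4] append(a, 2) — a=0,1,2 (map FFF.............)
[5] append(a, 3) — a=0,1,2,3,4,5 (map FFFFFF..........)
[6] unlink(a) —  (map ................)
[7] create(d) — d=0 (map F...............)
[8] create(a) — a=1 d=0 (map FF..............)
[9] append(d, 2) — a=1 d=0,2,3 (map FFFF............)
[10] append(a, 3) — a=1,4,5,6 d=0,2,3 (map FFFFFFF.........)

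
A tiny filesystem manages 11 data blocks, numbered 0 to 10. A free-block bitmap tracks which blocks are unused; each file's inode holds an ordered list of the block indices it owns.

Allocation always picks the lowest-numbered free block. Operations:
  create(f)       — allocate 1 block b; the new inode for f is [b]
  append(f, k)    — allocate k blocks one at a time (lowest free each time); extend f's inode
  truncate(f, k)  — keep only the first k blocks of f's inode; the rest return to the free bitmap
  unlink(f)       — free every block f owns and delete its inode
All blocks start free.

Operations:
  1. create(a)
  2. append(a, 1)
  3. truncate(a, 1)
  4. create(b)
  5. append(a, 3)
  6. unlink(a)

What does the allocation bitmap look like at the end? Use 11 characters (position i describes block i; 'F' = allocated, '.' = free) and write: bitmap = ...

  1. create(a)  ⇒  F..........  {a→[0]}
  2. append(a, 1)  ⇒  FF.........  {a→[0, 1]}
  3. truncate(a, 1)  ⇒  F..........  {a→[0]}
  4. create(b)  ⇒  FF.........  {a→[0]; b→[1]}
  5. append(a, 3)  ⇒  FFFFF......  {a→[0, 2, 3, 4]; b→[1]}
  6. unlink(a)  ⇒  .F.........  {b→[1]}

bitmap = .F.........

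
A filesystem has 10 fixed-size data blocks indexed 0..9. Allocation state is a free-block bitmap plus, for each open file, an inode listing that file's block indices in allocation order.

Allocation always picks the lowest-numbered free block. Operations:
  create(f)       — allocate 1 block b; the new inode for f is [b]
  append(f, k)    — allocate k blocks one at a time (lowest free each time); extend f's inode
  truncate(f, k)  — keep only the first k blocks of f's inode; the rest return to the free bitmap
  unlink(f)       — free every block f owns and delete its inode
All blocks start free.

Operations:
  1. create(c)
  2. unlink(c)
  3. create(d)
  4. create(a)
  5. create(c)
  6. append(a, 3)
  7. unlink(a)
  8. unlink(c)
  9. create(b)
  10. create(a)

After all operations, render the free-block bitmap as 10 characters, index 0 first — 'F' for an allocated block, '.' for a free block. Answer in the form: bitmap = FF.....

bitmap = FFF.......

create(c): bitmap=F......... | c=[0]
unlink(c): bitmap=.......... | 
create(d): bitmap=F......... | d=[0]
create(a): bitmap=FF........ | a=[1] d=[0]
create(c): bitmap=FFF....... | a=[1] c=[2] d=[0]
append(a, 3): bitmap=FFFFFF.... | a=[1, 3, 4, 5] c=[2] d=[0]
unlink(a): bitmap=F.F....... | c=[2] d=[0]
unlink(c): bitmap=F......... | d=[0]
create(b): bitmap=FF........ | b=[1] d=[0]
create(a): bitmap=FFF....... | a=[2] b=[1] d=[0]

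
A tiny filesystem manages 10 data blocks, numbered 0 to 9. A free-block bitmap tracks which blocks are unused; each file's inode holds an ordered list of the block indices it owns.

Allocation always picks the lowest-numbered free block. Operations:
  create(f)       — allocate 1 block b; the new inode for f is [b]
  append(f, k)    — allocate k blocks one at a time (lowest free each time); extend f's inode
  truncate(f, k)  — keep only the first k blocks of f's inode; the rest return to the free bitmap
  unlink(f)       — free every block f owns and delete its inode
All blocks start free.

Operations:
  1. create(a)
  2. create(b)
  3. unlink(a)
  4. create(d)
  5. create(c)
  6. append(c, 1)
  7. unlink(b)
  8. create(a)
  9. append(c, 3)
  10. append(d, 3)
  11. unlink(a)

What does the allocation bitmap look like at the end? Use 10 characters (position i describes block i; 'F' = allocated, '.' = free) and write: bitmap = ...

bitmap = F.FFFFFFFF

  1. create(a)  ⇒  F.........  {a→[0]}
  2. create(b)  ⇒  FF........  {a→[0]; b→[1]}
  3. unlink(a)  ⇒  .F........  {b→[1]}
  4. create(d)  ⇒  FF........  {b→[1]; d→[0]}
  5. create(c)  ⇒  FFF.......  {b→[1]; c→[2]; d→[0]}
  6. append(c, 1)  ⇒  FFFF......  {b→[1]; c→[2, 3]; d→[0]}
  7. unlink(b)  ⇒  F.FF......  {c→[2, 3]; d→[0]}
  8. create(a)  ⇒  FFFF......  {a→[1]; c→[2, 3]; d→[0]}
  9. append(c, 3)  ⇒  FFFFFFF...  {a→[1]; c→[2, 3, 4, 5, 6]; d→[0]}
  10. append(d, 3)  ⇒  FFFFFFFFFF  {a→[1]; c→[2, 3, 4, 5, 6]; d→[0, 7, 8, 9]}
  11. unlink(a)  ⇒  F.FFFFFFFF  {c→[2, 3, 4, 5, 6]; d→[0, 7, 8, 9]}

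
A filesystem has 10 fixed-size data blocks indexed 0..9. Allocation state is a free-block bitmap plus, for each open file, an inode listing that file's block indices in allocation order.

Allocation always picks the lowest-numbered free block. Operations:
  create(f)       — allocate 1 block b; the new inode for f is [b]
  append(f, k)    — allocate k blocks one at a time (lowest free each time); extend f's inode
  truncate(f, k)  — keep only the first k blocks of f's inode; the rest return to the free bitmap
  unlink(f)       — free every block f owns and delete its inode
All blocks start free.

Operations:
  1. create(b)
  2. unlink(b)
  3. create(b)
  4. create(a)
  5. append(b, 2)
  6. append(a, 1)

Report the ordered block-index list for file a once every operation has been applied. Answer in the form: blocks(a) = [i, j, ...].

[1] create(b) — b=0 (map F.........)
[2] unlink(b) —  (map ..........)
[3] create(b) — b=0 (map F.........)
[4] create(a) — a=1 b=0 (map FF........)
[5] append(b, 2) — a=1 b=0,2,3 (map FFFF......)
[6] append(a, 1) — a=1,4 b=0,2,3 (map FFFFF.....)

blocks(a) = [1, 4]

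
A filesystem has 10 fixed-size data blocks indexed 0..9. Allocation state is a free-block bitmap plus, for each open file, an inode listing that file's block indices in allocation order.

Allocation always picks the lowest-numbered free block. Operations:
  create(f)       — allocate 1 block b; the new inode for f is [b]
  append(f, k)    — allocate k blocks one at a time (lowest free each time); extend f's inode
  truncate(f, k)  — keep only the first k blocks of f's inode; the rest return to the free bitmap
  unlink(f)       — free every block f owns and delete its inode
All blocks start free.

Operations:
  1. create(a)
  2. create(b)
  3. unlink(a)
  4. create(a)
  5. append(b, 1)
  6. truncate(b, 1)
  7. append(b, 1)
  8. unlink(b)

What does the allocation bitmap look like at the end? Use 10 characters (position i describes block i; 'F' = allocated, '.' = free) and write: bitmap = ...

bitmap = F.........

  1. create(a)  ⇒  F.........  {a→[0]}
  2. create(b)  ⇒  FF........  {a→[0]; b→[1]}
  3. unlink(a)  ⇒  .F........  {b→[1]}
  4. create(a)  ⇒  FF........  {a→[0]; b→[1]}
  5. append(b, 1)  ⇒  FFF.......  {a→[0]; b→[1, 2]}
  6. truncate(b, 1)  ⇒  FF........  {a→[0]; b→[1]}
  7. append(b, 1)  ⇒  FFF.......  {a→[0]; b→[1, 2]}
  8. unlink(b)  ⇒  F.........  {a→[0]}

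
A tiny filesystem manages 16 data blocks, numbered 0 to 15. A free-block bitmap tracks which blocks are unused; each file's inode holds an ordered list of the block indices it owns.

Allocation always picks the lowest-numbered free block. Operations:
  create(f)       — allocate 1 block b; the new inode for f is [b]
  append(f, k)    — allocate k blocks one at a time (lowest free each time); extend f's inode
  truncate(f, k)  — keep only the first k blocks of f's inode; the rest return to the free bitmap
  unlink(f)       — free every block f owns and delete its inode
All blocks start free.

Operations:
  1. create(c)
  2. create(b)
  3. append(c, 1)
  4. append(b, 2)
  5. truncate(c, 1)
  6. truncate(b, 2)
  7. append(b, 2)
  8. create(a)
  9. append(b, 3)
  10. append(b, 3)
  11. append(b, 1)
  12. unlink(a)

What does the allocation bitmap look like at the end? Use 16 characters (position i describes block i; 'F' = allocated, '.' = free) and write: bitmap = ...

bitmap = FFFFF.FFFFFFF...

  1. create(c)  ⇒  F...............  {c→[0]}
  2. create(b)  ⇒  FF..............  {b→[1]; c→[0]}
  3. append(c, 1)  ⇒  FFF.............  {b→[1]; c→[0, 2]}
  4. append(b, 2)  ⇒  FFFFF...........  {b→[1, 3, 4]; c→[0, 2]}
  5. truncate(c, 1)  ⇒  FF.FF...........  {b→[1, 3, 4]; c→[0]}
  6. truncate(b, 2)  ⇒  FF.F............  {b→[1, 3]; c→[0]}
  7. append(b, 2)  ⇒  FFFFF...........  {b→[1, 3, 2, 4]; c→[0]}
  8. create(a)  ⇒  FFFFFF..........  {a→[5]; b→[1, 3, 2, 4]; c→[0]}
  9. append(b, 3)  ⇒  FFFFFFFFF.......  {a→[5]; b→[1, 3, 2, 4, 6, 7, 8]; c→[0]}
  10. append(b, 3)  ⇒  FFFFFFFFFFFF....  {a→[5]; b→[1, 3, 2, 4, 6, 7, 8, 9, 10, 11]; c→[0]}
  11. append(b, 1)  ⇒  FFFFFFFFFFFFF...  {a→[5]; b→[1, 3, 2, 4, 6, 7, 8, 9, 10, 11, 12]; c→[0]}
  12. unlink(a)  ⇒  FFFFF.FFFFFFF...  {b→[1, 3, 2, 4, 6, 7, 8, 9, 10, 11, 12]; c→[0]}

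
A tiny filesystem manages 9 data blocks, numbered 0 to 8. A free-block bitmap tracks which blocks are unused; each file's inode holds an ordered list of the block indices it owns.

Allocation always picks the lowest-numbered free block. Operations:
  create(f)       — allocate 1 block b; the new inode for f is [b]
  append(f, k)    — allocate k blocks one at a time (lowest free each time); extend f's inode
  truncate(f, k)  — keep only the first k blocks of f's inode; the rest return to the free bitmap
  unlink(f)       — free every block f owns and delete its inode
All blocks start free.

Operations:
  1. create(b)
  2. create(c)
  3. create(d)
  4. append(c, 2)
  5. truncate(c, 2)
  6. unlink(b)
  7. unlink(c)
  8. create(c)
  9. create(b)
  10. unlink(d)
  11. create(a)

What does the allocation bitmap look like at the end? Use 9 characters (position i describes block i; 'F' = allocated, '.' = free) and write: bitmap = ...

after create(b) → b:[0]  free=[F........]
after create(c) → b:[0], c:[1]  free=[FF.......]
after create(d) → b:[0], c:[1], d:[2]  free=[FFF......]
after append(c, 2) → b:[0], c:[1, 3, 4], d:[2]  free=[FFFFF....]
after truncate(c, 2) → b:[0], c:[1, 3], d:[2]  free=[FFFF.....]
after unlink(b) → c:[1, 3], d:[2]  free=[.FFF.....]
after unlink(c) → d:[2]  free=[..F......]
after create(c) → c:[0], d:[2]  free=[F.F......]
after create(b) → b:[1], c:[0], d:[2]  free=[FFF......]
after unlink(d) → b:[1], c:[0]  free=[FF.......]
after create(a) → a:[2], b:[1], c:[0]  free=[FFF......]

bitmap = FFF......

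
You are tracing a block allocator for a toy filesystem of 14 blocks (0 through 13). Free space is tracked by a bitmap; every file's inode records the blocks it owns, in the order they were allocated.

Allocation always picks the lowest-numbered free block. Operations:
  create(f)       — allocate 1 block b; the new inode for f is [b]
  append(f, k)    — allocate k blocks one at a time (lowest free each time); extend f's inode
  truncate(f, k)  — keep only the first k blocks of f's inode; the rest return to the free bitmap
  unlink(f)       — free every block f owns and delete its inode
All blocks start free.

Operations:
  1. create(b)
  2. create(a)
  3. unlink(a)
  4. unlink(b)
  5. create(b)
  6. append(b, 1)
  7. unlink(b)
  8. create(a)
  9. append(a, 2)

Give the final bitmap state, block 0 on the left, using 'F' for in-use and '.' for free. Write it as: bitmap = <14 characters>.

bitmap = FFF...........

  1. create(b)  ⇒  F.............  {b→[0]}
  2. create(a)  ⇒  FF............  {a→[1]; b→[0]}
  3. unlink(a)  ⇒  F.............  {b→[0]}
  4. unlink(b)  ⇒  ..............  {}
  5. create(b)  ⇒  F.............  {b→[0]}
  6. append(b, 1)  ⇒  FF............  {b→[0, 1]}
  7. unlink(b)  ⇒  ..............  {}
  8. create(a)  ⇒  F.............  {a→[0]}
  9. append(a, 2)  ⇒  FFF...........  {a→[0, 1, 2]}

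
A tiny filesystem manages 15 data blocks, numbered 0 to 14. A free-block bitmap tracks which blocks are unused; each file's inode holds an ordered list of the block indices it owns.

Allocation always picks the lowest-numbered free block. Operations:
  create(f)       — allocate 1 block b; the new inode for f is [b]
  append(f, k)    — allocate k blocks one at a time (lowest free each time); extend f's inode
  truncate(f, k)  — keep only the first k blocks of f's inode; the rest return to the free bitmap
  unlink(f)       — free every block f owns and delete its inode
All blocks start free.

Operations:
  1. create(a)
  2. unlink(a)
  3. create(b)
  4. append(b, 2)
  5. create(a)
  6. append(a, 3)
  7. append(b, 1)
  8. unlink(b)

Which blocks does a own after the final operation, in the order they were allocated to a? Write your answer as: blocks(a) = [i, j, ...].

blocks(a) = [3, 4, 5, 6]

after create(a) → a:[0]  free=[F..............]
after unlink(a) →   free=[...............]
after create(b) → b:[0]  free=[F..............]
after append(b, 2) → b:[0, 1, 2]  free=[FFF............]
after create(a) → a:[3], b:[0, 1, 2]  free=[FFFF...........]
after append(a, 3) → a:[3, 4, 5, 6], b:[0, 1, 2]  free=[FFFFFFF........]
after append(b, 1) → a:[3, 4, 5, 6], b:[0, 1, 2, 7]  free=[FFFFFFFF.......]
after unlink(b) → a:[3, 4, 5, 6]  free=[...FFFF........]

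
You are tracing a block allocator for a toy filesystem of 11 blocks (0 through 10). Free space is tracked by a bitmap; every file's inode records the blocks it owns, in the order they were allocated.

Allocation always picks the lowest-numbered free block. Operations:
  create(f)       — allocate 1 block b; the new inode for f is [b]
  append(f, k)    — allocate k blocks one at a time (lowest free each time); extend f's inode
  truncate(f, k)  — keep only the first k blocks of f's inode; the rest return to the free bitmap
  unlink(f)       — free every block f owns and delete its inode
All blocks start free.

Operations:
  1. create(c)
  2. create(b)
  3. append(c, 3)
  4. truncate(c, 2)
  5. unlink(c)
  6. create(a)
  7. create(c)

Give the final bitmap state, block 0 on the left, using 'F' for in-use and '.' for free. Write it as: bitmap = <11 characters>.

[1] create(c) — c=0 (map F..........)
[2] create(b) — b=1 c=0 (map FF.........)
[3] append(c, 3) — b=1 c=0,2,3,4 (map FFFFF......)
[4] truncate(c, 2) — b=1 c=0,2 (map FFF........)
[5] unlink(c) — b=1 (map .F.........)
[6] create(a) — a=0 b=1 (map FF.........)
[7] create(c) — a=0 b=1 c=2 (map FFF........)

bitmap = FFF........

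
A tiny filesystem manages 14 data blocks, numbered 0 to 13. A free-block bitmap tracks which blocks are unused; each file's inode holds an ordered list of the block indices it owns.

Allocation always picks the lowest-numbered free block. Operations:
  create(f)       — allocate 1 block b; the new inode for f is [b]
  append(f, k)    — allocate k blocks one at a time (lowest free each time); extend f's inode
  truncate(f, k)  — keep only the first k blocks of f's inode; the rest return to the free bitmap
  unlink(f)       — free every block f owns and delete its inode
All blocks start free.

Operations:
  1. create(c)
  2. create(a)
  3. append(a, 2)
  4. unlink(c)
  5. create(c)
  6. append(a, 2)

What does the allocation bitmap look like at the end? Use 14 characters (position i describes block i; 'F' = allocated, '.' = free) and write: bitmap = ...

bitmap = FFFFFF........

[1] create(c) — c=0 (map F.............)
[2] create(a) — a=1 c=0 (map FF............)
[3] append(a, 2) — a=1,2,3 c=0 (map FFFF..........)
[4] unlink(c) — a=1,2,3 (map .FFF..........)
[5] create(c) — a=1,2,3 c=0 (map FFFF..........)
[6] append(a, 2) — a=1,2,3,4,5 c=0 (map FFFFFF........)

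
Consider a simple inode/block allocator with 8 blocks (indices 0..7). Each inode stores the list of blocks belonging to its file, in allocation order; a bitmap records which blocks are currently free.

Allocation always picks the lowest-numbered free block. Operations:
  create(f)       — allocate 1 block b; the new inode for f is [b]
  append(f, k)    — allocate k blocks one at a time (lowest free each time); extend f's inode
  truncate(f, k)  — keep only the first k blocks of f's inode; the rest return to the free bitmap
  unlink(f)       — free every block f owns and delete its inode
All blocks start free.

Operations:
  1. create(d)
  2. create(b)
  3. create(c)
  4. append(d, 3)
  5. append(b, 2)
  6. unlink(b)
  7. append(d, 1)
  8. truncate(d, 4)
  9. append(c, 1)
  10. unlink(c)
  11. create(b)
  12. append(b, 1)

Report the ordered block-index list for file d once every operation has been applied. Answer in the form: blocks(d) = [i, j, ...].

[1] create(d) — d=0 (map F.......)
[2] create(b) — b=1 d=0 (map FF......)
[3] create(c) — b=1 c=2 d=0 (map FFF.....)
[4] append(d, 3) — b=1 c=2 d=0,3,4,5 (map FFFFFF..)
[5] append(b, 2) — b=1,6,7 c=2 d=0,3,4,5 (map FFFFFFFF)
[6] unlink(b) — c=2 d=0,3,4,5 (map F.FFFF..)
[7] append(d, 1) — c=2 d=0,3,4,5,1 (map FFFFFF..)
[8] truncate(d, 4) — c=2 d=0,3,4,5 (map F.FFFF..)
[9] append(c, 1) — c=2,1 d=0,3,4,5 (map FFFFFF..)
[10] unlink(c) — d=0,3,4,5 (map F..FFF..)
[11] create(b) — b=1 d=0,3,4,5 (map FF.FFF..)
[12] append(b, 1) — b=1,2 d=0,3,4,5 (map FFFFFF..)

blocks(d) = [0, 3, 4, 5]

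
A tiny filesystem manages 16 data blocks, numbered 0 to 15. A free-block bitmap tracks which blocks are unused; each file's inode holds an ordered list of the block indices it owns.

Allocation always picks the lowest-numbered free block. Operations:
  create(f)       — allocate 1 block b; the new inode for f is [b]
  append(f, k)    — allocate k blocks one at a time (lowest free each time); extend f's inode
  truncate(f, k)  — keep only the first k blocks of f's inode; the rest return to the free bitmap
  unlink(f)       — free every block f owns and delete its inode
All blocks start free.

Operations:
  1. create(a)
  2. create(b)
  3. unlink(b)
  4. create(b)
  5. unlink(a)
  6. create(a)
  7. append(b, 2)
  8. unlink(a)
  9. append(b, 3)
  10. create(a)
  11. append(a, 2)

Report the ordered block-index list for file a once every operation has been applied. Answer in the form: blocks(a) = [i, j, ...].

create(a): bitmap=F............... | a=[0]
create(b): bitmap=FF.............. | a=[0] b=[1]
unlink(b): bitmap=F............... | a=[0]
create(b): bitmap=FF.............. | a=[0] b=[1]
unlink(a): bitmap=.F.............. | b=[1]
create(a): bitmap=FF.............. | a=[0] b=[1]
append(b, 2): bitmap=FFFF............ | a=[0] b=[1, 2, 3]
unlink(a): bitmap=.FFF............ | b=[1, 2, 3]
append(b, 3): bitmap=FFFFFF.......... | b=[1, 2, 3, 0, 4, 5]
create(a): bitmap=FFFFFFF......... | a=[6] b=[1, 2, 3, 0, 4, 5]
append(a, 2): bitmap=FFFFFFFFF....... | a=[6, 7, 8] b=[1, 2, 3, 0, 4, 5]

blocks(a) = [6, 7, 8]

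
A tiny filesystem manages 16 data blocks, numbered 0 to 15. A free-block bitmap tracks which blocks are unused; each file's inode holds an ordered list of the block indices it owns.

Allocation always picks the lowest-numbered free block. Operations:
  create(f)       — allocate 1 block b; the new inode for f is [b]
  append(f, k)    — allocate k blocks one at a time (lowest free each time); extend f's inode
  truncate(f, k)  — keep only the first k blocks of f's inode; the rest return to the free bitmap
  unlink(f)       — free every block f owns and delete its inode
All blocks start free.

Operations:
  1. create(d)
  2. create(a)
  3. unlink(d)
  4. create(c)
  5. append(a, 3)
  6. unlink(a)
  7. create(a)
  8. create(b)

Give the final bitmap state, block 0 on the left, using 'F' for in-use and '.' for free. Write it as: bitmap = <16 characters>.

bitmap = FFF.............

after create(d) → d:[0]  free=[F...............]
after create(a) → a:[1], d:[0]  free=[FF..............]
after unlink(d) → a:[1]  free=[.F..............]
after create(c) → a:[1], c:[0]  free=[FF..............]
after append(a, 3) → a:[1, 2, 3, 4], c:[0]  free=[FFFFF...........]
after unlink(a) → c:[0]  free=[F...............]
after create(a) → a:[1], c:[0]  free=[FF..............]
after create(b) → a:[1], b:[2], c:[0]  free=[FFF.............]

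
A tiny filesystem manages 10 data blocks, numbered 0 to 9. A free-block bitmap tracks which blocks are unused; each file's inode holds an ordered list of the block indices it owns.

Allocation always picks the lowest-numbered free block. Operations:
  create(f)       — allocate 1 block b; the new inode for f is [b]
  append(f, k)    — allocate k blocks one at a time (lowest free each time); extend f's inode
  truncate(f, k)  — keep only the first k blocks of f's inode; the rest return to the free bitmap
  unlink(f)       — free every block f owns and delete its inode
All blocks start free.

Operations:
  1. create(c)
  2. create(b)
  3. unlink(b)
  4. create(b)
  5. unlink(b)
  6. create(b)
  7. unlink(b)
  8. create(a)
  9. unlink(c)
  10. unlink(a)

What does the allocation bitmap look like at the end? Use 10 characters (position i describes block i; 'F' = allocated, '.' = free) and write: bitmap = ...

bitmap = ..........

create(c): bitmap=F......... | c=[0]
create(b): bitmap=FF........ | b=[1] c=[0]
unlink(b): bitmap=F......... | c=[0]
create(b): bitmap=FF........ | b=[1] c=[0]
unlink(b): bitmap=F......... | c=[0]
create(b): bitmap=FF........ | b=[1] c=[0]
unlink(b): bitmap=F......... | c=[0]
create(a): bitmap=FF........ | a=[1] c=[0]
unlink(c): bitmap=.F........ | a=[1]
unlink(a): bitmap=.......... | 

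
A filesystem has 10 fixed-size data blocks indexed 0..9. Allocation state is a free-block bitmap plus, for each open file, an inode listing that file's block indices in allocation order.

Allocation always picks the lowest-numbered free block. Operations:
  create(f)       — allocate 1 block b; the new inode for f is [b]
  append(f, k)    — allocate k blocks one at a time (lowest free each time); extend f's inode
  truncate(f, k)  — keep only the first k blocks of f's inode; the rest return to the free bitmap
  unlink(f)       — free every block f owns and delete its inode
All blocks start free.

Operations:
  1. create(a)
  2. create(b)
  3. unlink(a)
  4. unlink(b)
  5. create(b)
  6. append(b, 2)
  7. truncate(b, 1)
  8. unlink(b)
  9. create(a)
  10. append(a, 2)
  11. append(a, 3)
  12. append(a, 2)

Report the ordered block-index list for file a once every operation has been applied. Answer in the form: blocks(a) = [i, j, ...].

[1] create(a) — a=0 (map F.........)
[2] create(b) — a=0 b=1 (map FF........)
[3] unlink(a) — b=1 (map .F........)
[4] unlink(b) —  (map ..........)
[5] create(b) — b=0 (map F.........)
[6] append(b, 2) — b=0,1,2 (map FFF.......)
[7] truncate(b, 1) — b=0 (map F.........)
[8] unlink(b) —  (map ..........)
[9] create(a) — a=0 (map F.........)
[10] append(a, 2) — a=0,1,2 (map FFF.......)
[11] append(a, 3) — a=0,1,2,3,4,5 (map FFFFFF....)
[12] append(a, 2) — a=0,1,2,3,4,5,6,7 (map FFFFFFFF..)

blocks(a) = [0, 1, 2, 3, 4, 5, 6, 7]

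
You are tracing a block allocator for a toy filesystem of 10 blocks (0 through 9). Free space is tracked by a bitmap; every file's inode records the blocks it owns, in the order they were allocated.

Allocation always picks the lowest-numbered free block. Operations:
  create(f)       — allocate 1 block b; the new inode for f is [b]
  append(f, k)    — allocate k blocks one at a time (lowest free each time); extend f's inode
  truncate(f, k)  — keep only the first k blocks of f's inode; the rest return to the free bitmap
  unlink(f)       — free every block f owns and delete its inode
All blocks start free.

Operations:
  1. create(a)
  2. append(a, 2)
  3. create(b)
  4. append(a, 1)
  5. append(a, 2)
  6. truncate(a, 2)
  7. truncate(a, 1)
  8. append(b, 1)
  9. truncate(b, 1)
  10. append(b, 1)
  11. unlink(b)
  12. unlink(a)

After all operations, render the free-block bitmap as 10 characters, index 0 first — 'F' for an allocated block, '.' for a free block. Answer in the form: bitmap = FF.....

bitmap = ..........

  1. create(a)  ⇒  F.........  {a→[0]}
  2. append(a, 2)  ⇒  FFF.......  {a→[0, 1, 2]}
  3. create(b)  ⇒  FFFF......  {a→[0, 1, 2]; b→[3]}
  4. append(a, 1)  ⇒  FFFFF.....  {a→[0, 1, 2, 4]; b→[3]}
  5. append(a, 2)  ⇒  FFFFFFF...  {a→[0, 1, 2, 4, 5, 6]; b→[3]}
  6. truncate(a, 2)  ⇒  FF.F......  {a→[0, 1]; b→[3]}
  7. truncate(a, 1)  ⇒  F..F......  {a→[0]; b→[3]}
  8. append(b, 1)  ⇒  FF.F......  {a→[0]; b→[3, 1]}
  9. truncate(b, 1)  ⇒  F..F......  {a→[0]; b→[3]}
  10. append(b, 1)  ⇒  FF.F......  {a→[0]; b→[3, 1]}
  11. unlink(b)  ⇒  F.........  {a→[0]}
  12. unlink(a)  ⇒  ..........  {}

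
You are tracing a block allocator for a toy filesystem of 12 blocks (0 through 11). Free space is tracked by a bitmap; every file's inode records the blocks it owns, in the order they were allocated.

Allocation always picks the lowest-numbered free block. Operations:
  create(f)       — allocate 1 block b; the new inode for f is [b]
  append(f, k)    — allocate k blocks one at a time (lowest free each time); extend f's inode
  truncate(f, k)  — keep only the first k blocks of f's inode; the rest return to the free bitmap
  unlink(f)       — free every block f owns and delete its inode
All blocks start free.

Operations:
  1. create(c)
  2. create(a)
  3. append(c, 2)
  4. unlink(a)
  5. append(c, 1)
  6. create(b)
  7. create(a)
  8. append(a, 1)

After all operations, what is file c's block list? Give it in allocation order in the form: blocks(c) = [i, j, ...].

blocks(c) = [0, 2, 3, 1]

after create(c) → c:[0]  free=[F...........]
after create(a) → a:[1], c:[0]  free=[FF..........]
after append(c, 2) → a:[1], c:[0, 2, 3]  free=[FFFF........]
after unlink(a) → c:[0, 2, 3]  free=[F.FF........]
after append(c, 1) → c:[0, 2, 3, 1]  free=[FFFF........]
after create(b) → b:[4], c:[0, 2, 3, 1]  free=[FFFFF.......]
after create(a) → a:[5], b:[4], c:[0, 2, 3, 1]  free=[FFFFFF......]
after append(a, 1) → a:[5, 6], b:[4], c:[0, 2, 3, 1]  free=[FFFFFFF.....]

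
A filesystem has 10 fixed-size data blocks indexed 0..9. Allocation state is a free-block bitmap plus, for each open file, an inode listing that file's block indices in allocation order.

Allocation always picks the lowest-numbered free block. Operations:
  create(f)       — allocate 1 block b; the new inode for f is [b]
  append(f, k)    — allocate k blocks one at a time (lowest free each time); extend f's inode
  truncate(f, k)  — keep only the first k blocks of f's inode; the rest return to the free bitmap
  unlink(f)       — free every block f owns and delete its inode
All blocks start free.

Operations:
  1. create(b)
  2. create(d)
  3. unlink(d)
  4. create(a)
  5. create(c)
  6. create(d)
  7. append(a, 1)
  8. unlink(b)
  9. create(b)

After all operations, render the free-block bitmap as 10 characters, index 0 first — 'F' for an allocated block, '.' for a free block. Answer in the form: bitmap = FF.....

  1. create(b)  ⇒  F.........  {b→[0]}
  2. create(d)  ⇒  FF........  {b→[0]; d→[1]}
  3. unlink(d)  ⇒  F.........  {b→[0]}
  4. create(a)  ⇒  FF........  {a→[1]; b→[0]}
  5. create(c)  ⇒  FFF.......  {a→[1]; b→[0]; c→[2]}
  6. create(d)  ⇒  FFFF......  {a→[1]; b→[0]; c→[2]; d→[3]}
  7. append(a, 1)  ⇒  FFFFF.....  {a→[1, 4]; b→[0]; c→[2]; d→[3]}
  8. unlink(b)  ⇒  .FFFF.....  {a→[1, 4]; c→[2]; d→[3]}
  9. create(b)  ⇒  FFFFF.....  {a→[1, 4]; b→[0]; c→[2]; d→[3]}

bitmap = FFFFF.....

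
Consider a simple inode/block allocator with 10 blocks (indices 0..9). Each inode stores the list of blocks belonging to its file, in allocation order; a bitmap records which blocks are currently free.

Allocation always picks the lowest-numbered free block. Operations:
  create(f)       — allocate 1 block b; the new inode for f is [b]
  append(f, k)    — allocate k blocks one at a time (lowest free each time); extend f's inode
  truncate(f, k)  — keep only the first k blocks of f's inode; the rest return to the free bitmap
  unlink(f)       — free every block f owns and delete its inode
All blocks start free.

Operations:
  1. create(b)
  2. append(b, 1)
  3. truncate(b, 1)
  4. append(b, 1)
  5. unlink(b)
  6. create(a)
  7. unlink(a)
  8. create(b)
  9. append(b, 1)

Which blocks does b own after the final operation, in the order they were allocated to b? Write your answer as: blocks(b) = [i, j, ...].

  1. create(b)  ⇒  F.........  {b→[0]}
  2. append(b, 1)  ⇒  FF........  {b→[0, 1]}
  3. truncate(b, 1)  ⇒  F.........  {b→[0]}
  4. append(b, 1)  ⇒  FF........  {b→[0, 1]}
  5. unlink(b)  ⇒  ..........  {}
  6. create(a)  ⇒  F.........  {a→[0]}
  7. unlink(a)  ⇒  ..........  {}
  8. create(b)  ⇒  F.........  {b→[0]}
  9. append(b, 1)  ⇒  FF........  {b→[0, 1]}

blocks(b) = [0, 1]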